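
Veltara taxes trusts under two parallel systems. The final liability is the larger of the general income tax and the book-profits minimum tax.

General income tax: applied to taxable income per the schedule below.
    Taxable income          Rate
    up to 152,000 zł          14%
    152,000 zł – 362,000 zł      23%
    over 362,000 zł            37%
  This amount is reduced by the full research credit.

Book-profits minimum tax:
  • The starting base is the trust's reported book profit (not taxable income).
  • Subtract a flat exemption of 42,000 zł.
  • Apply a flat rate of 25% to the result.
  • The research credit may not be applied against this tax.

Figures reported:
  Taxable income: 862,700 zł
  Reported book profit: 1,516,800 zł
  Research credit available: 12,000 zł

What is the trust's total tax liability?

368,700 zł

General income tax:
  152,000 zł × 14% = 21,280 zł
  210,000 zł × 23% = 48,300 zł
  500,700 zł × 37% = 185,259 zł
  → 254,839 zł
  Less research credit 12,000 zł → 242,839 zł

Book-profits minimum tax:
  Base (reported book profit): 1,516,800 zł
  Less exemption 42,000 zł → base 1,474,800 zł
  1,474,800 zł × 25% = 368,700 zł

368,700 zł > 242,839 zł, so the book-profits minimum tax is the binding amount.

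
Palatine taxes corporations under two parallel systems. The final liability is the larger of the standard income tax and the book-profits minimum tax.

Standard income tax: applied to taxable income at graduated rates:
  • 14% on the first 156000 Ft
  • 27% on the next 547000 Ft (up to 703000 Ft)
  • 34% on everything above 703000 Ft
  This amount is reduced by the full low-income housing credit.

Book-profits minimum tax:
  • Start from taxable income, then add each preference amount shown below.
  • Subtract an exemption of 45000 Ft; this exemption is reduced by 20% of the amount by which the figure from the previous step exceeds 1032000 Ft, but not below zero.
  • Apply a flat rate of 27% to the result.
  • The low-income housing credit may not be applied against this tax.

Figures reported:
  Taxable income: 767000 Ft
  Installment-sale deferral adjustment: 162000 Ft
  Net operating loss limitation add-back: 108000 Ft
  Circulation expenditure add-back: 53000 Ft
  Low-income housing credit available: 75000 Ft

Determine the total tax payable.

285282 Ft

Book-profits minimum tax:
  Adjusted income: 767000 Ft + 162000 Ft + 108000 Ft + 53000 Ft = 1090000 Ft
  Exemption: 45000 Ft − 20% × (1090000 Ft − 1032000 Ft) = 45000 Ft − 11600 Ft = 33400 Ft
  Base: 1090000 Ft − 33400 Ft = 1056600 Ft
  1056600 Ft × 27% = 285282 Ft

Standard income tax:
  156000 Ft × 14% = 21840 Ft
  547000 Ft × 27% = 147690 Ft
  64000 Ft × 34% = 21760 Ft
  → 191290 Ft
  Less low-income housing credit 75000 Ft → 116290 Ft

285282 Ft > 116290 Ft, so the book-profits minimum tax is the binding amount.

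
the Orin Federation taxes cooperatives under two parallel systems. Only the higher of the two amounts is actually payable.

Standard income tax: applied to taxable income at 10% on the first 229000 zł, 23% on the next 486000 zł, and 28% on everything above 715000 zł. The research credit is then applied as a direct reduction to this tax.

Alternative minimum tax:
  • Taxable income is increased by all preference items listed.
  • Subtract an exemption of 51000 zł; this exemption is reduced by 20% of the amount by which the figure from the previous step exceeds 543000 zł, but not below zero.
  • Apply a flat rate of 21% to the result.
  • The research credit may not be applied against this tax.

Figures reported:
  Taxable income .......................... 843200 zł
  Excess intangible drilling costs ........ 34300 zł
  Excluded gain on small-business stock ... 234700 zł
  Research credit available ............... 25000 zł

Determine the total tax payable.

Standard income tax:
  229000 zł × 10% = 22900 zł
  486000 zł × 23% = 111780 zł
  128200 zł × 28% = 35896 zł
  → 170576 zł
  Less research credit 25000 zł → 145576 zł

Alternative minimum tax:
  Adjusted income: 843200 zł + 34300 zł + 234700 zł = 1112200 zł
  Exemption: 20% × (1112200 zł − 543000 zł) = 113840 zł ≥ 51000 zł, so the exemption is fully phased out
  Base: 1112200 zł − 0 zł = 1112200 zł
  1112200 zł × 21% = 233562 zł

233562 zł > 145576 zł, so the alternative minimum tax is the binding amount.

233562 zł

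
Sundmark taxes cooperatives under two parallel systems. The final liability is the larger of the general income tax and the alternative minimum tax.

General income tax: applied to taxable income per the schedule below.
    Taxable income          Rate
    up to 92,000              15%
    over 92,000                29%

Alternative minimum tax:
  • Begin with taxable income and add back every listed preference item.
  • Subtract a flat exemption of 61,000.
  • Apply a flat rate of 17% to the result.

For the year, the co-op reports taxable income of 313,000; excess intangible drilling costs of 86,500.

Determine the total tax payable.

Alternative minimum tax:
  Adjusted income: 313,000 + 86,500 = 399,500
  Less exemption 61,000 → base 338,500
  338,500 × 17% = 57,545

General income tax:
  92,000 × 15% = 13,800
  221,000 × 29% = 64,090
  → 77,890

77,890 > 57,545, so the general income tax governs.

77,890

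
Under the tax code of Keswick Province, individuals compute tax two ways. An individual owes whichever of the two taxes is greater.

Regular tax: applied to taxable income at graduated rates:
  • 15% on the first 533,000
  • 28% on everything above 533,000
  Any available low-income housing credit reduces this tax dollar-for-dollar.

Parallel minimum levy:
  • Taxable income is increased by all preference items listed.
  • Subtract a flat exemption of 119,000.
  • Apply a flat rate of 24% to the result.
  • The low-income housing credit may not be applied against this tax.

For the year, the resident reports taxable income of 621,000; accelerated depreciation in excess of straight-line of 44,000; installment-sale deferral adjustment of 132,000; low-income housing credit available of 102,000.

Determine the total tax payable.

Parallel minimum levy:
  Adjusted income: 621,000 + 44,000 + 132,000 = 797,000
  Less exemption 119,000 → base 678,000
  678,000 × 24% = 162,720

Regular tax:
  533,000 × 15% = 79,950
  88,000 × 28% = 24,640
  → 104,590
  Less low-income housing credit 102,000 → 2,590

162,720 > 2,590, so the parallel minimum levy is the binding amount.

162,720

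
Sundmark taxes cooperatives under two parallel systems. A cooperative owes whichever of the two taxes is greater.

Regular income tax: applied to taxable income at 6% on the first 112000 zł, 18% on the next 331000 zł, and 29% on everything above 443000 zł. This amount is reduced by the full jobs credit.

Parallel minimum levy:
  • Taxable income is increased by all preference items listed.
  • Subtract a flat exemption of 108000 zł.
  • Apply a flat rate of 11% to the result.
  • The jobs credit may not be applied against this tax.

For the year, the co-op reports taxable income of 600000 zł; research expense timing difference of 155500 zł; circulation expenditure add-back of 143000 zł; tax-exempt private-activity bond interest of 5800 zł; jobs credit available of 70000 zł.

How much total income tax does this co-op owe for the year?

Regular income tax:
  112000 zł × 6% = 6720 zł
  331000 zł × 18% = 59580 zł
  157000 zł × 29% = 45530 zł
  → 111830 zł
  Less jobs credit 70000 zł → 41830 zł

Parallel minimum levy:
  Adjusted income: 600000 zł + 155500 zł + 143000 zł + 5800 zł = 904300 zł
  Less exemption 108000 zł → base 796300 zł
  796300 zł × 11% = 87593 zł

87593 zł > 41830 zł, so the parallel minimum levy is the binding amount.

87593 zł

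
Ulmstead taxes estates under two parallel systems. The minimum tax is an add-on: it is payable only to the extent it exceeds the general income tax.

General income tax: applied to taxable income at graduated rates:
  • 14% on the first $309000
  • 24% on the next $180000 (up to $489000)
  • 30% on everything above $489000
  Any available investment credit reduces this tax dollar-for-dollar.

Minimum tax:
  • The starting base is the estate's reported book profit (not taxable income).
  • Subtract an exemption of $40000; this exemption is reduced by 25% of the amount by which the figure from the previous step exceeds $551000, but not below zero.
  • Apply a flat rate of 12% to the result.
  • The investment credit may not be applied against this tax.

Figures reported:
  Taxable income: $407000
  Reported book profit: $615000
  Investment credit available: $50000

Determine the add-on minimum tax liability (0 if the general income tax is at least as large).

Minimum tax:
  Base (reported book profit): $615000
  Exemption: $40000 − 25% × ($615000 − $551000) = $40000 − $16000 = $24000
  Base: $615000 − $24000 = $591000
  $591000 × 12% = $70920

General income tax:
  $309000 × 14% = $43260
  $98000 × 24% = $23520
  → $66780
  Less investment credit $50000 → $16780

Excess of minimum tax over general income tax: $70920 − $16780 = $54140.

$54140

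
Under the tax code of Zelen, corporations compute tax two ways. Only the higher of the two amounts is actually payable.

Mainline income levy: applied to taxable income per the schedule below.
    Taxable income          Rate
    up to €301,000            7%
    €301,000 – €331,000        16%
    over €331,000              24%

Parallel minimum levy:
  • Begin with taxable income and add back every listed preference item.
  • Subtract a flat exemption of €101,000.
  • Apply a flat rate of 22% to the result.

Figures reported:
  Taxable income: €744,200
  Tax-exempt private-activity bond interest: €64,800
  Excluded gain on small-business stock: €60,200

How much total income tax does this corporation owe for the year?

Parallel minimum levy:
  Adjusted income: €744,200 + €64,800 + €60,200 = €869,200
  Less exemption €101,000 → base €768,200
  €768,200 × 22% = €169,004

Mainline income levy:
  €301,000 × 7% = €21,070
  €30,000 × 16% = €4,800
  €413,200 × 24% = €99,168
  → €125,038

€169,004 > €125,038, so the parallel minimum levy is the binding amount.

€169,004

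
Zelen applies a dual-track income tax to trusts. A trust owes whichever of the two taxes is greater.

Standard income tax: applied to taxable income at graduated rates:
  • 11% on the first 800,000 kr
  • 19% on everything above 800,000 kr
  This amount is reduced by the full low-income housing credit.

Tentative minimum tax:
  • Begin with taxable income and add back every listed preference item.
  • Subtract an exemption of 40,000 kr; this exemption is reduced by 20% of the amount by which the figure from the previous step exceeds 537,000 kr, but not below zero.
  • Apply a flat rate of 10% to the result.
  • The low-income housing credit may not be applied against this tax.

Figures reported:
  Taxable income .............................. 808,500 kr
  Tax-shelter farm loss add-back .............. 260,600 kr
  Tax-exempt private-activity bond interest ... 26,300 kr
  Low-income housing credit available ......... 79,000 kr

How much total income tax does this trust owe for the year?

Standard income tax:
  800,000 kr × 11% = 88,000 kr
  8,500 kr × 19% = 1,615 kr
  → 89,615 kr
  Less low-income housing credit 79,000 kr → 10,615 kr

Tentative minimum tax:
  Adjusted income: 808,500 kr + 260,600 kr + 26,300 kr = 1,095,400 kr
  Exemption: 20% × (1,095,400 kr − 537,000 kr) = 111,680 kr ≥ 40,000 kr, so the exemption is fully phased out
  Base: 1,095,400 kr − 0 kr = 1,095,400 kr
  1,095,400 kr × 10% = 109,540 kr

109,540 kr > 10,615 kr, so the tentative minimum tax is the binding amount.

109,540 kr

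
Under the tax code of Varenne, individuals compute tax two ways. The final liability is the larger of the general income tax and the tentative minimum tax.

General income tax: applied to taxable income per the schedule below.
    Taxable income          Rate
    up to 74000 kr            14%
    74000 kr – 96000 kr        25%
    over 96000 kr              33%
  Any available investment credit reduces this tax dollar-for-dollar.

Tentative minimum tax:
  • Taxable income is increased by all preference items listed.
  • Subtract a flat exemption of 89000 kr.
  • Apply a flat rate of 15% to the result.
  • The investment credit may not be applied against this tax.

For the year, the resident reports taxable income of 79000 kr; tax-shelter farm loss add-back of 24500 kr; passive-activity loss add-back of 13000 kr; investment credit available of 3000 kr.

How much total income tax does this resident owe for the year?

8610 kr

General income tax:
  74000 kr × 14% = 10360 kr
  5000 kr × 25% = 1250 kr
  → 11610 kr
  Less investment credit 3000 kr → 8610 kr

Tentative minimum tax:
  Adjusted income: 79000 kr + 24500 kr + 13000 kr = 116500 kr
  Less exemption 89000 kr → base 27500 kr
  27500 kr × 15% = 4125 kr

8610 kr > 4125 kr, so the general income tax governs.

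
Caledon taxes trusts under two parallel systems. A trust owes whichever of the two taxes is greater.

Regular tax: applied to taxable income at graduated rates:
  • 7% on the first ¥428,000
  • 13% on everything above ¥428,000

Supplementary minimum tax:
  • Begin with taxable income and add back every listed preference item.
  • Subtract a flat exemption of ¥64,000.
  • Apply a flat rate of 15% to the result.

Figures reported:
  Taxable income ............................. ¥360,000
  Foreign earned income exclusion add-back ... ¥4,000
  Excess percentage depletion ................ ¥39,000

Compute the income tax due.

¥50,850

Supplementary minimum tax:
  Adjusted income: ¥360,000 + ¥4,000 + ¥39,000 = ¥403,000
  Less exemption ¥64,000 → base ¥339,000
  ¥339,000 × 15% = ¥50,850

Regular tax:
  ¥360,000 × 7% = ¥25,200

¥50,850 > ¥25,200, so the supplementary minimum tax is the binding amount.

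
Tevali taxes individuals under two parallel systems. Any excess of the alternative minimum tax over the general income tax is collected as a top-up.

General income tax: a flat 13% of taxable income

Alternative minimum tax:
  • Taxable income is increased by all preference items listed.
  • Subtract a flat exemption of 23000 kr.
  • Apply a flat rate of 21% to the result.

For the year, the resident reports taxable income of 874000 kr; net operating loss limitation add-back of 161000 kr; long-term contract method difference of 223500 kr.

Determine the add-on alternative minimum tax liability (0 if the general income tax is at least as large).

145835 kr

Alternative minimum tax:
  Adjusted income: 874000 kr + 161000 kr + 223500 kr = 1258500 kr
  Less exemption 23000 kr → base 1235500 kr
  1235500 kr × 21% = 259455 kr

General income tax:
  874000 kr × 13% = 113620 kr

Excess of alternative minimum tax over general income tax: 259455 kr − 113620 kr = 145835 kr.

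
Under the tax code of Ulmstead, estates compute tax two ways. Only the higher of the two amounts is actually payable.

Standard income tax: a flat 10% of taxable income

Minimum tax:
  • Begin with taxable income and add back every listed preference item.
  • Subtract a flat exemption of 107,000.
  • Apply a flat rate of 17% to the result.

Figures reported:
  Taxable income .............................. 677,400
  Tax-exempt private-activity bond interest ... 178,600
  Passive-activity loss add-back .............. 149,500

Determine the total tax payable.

152,745

Minimum tax:
  Adjusted income: 677,400 + 178,600 + 149,500 = 1,005,500
  Less exemption 107,000 → base 898,500
  898,500 × 17% = 152,745

Standard income tax:
  677,400 × 10% = 67,740

152,745 > 67,740, so the minimum tax is the binding amount.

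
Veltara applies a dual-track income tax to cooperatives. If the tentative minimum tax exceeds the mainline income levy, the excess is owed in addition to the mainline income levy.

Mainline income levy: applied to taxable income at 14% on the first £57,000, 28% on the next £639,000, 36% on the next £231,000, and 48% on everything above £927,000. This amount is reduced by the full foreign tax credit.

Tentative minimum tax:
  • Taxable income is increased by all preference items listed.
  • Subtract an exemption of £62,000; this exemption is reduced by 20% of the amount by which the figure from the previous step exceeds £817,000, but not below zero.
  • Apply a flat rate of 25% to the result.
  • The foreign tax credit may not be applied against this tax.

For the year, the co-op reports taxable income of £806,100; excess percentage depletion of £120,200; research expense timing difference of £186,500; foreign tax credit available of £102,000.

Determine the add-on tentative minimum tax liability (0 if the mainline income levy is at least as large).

Mainline income levy:
  £57,000 × 14% = £7,980
  £639,000 × 28% = £178,920
  £110,100 × 36% = £39,636
  → £226,536
  Less foreign tax credit £102,000 → £124,536

Tentative minimum tax:
  Adjusted income: £806,100 + £120,200 + £186,500 = £1,112,800
  Exemption: £62,000 − 20% × (£1,112,800 − £817,000) = £62,000 − £59,160 = £2,840
  Base: £1,112,800 − £2,840 = £1,109,960
  £1,109,960 × 25% = £277,490

Excess of tentative minimum tax over mainline income levy: £277,490 − £124,536 = £152,954.

£152,954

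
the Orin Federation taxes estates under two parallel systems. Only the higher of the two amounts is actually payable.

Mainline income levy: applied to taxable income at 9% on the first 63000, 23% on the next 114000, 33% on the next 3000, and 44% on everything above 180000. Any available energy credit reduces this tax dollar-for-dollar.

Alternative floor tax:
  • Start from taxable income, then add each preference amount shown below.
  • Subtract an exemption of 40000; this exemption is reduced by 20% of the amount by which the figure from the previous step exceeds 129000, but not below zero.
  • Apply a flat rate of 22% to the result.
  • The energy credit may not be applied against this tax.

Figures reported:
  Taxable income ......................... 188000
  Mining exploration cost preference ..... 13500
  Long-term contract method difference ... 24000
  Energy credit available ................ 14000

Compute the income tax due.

Alternative floor tax:
  Adjusted income: 188000 + 13500 + 24000 = 225500
  Exemption: 40000 − 20% × (225500 − 129000) = 40000 − 19300 = 20700
  Base: 225500 − 20700 = 204800
  204800 × 22% = 45056

Mainline income levy:
  63000 × 9% = 5670
  114000 × 23% = 26220
  3000 × 33% = 990
  8000 × 44% = 3520
  → 36400
  Less energy credit 14000 → 22400

45056 > 22400, so the alternative floor tax is the binding amount.

45056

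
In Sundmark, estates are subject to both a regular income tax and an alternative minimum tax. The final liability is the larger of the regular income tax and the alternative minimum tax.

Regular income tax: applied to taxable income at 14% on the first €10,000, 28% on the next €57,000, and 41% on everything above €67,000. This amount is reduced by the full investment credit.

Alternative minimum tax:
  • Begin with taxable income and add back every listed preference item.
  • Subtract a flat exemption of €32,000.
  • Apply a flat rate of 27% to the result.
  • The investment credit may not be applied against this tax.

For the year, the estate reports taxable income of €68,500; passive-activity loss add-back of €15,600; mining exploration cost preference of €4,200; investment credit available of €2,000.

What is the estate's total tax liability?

Alternative minimum tax:
  Adjusted income: €68,500 + €15,600 + €4,200 = €88,300
  Less exemption €32,000 → base €56,300
  €56,300 × 27% = €15,201

Regular income tax:
  €10,000 × 14% = €1,400
  €57,000 × 28% = €15,960
  €1,500 × 41% = €615
  → €17,975
  Less investment credit €2,000 → €15,975

€15,975 > €15,201, so the regular income tax governs.

€15,975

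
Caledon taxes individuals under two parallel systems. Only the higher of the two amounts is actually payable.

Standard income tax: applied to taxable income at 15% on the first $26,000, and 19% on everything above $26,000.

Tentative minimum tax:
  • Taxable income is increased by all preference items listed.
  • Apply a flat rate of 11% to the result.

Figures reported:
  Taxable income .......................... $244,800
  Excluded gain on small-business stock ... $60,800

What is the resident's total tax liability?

$45,472

Standard income tax:
  $26,000 × 15% = $3,900
  $218,800 × 19% = $41,572
  → $45,472

Tentative minimum tax:
  Adjusted income: $244,800 + $60,800 = $305,600
  $305,600 × 11% = $33,616

$45,472 > $33,616, so the standard income tax governs.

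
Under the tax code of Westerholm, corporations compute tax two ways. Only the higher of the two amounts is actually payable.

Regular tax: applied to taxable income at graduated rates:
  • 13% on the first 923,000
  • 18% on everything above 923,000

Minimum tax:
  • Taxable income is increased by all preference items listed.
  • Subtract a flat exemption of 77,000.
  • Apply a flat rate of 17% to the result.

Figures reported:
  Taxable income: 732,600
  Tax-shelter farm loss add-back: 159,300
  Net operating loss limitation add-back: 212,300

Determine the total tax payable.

174,624

Regular tax:
  732,600 × 13% = 95,238

Minimum tax:
  Adjusted income: 732,600 + 159,300 + 212,300 = 1,104,200
  Less exemption 77,000 → base 1,027,200
  1,027,200 × 17% = 174,624

174,624 > 95,238, so the minimum tax is the binding amount.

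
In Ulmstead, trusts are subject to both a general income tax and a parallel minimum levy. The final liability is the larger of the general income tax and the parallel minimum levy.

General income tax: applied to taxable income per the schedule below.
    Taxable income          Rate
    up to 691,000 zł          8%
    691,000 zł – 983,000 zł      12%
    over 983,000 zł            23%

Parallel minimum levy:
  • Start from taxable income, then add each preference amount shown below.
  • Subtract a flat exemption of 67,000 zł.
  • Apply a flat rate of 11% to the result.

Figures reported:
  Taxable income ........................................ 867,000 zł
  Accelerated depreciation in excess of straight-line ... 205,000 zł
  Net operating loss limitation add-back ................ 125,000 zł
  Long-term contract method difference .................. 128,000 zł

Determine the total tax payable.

138,380 zł

General income tax:
  691,000 zł × 8% = 55,280 zł
  176,000 zł × 12% = 21,120 zł
  → 76,400 zł

Parallel minimum levy:
  Adjusted income: 867,000 zł + 205,000 zł + 125,000 zł + 128,000 zł = 1,325,000 zł
  Less exemption 67,000 zł → base 1,258,000 zł
  1,258,000 zł × 11% = 138,380 zł

138,380 zł > 76,400 zł, so the parallel minimum levy is the binding amount.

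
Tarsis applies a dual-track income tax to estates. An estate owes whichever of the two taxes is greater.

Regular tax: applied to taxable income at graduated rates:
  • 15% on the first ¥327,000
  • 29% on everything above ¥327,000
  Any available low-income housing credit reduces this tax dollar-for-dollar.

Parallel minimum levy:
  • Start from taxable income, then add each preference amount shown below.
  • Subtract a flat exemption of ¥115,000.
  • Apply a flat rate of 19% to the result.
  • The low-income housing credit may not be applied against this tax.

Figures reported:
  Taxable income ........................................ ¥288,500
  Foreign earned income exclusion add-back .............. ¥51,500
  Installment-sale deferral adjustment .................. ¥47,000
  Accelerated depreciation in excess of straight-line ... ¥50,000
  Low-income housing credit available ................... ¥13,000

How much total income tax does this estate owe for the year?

¥61,180

Regular tax:
  ¥288,500 × 15% = ¥43,275
  Less low-income housing credit ¥13,000 → ¥30,275

Parallel minimum levy:
  Adjusted income: ¥288,500 + ¥51,500 + ¥47,000 + ¥50,000 = ¥437,000
  Less exemption ¥115,000 → base ¥322,000
  ¥322,000 × 19% = ¥61,180

¥61,180 > ¥30,275, so the parallel minimum levy is the binding amount.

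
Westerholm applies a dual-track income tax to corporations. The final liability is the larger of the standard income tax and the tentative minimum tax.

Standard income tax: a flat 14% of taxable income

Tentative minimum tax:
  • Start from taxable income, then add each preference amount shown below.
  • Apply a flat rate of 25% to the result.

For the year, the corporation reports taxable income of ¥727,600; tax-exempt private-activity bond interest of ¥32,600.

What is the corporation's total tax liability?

Standard income tax:
  ¥727,600 × 14% = ¥101,864

Tentative minimum tax:
  Adjusted income: ¥727,600 + ¥32,600 = ¥760,200
  ¥760,200 × 25% = ¥190,050

¥190,050 > ¥101,864, so the tentative minimum tax is the binding amount.

¥190,050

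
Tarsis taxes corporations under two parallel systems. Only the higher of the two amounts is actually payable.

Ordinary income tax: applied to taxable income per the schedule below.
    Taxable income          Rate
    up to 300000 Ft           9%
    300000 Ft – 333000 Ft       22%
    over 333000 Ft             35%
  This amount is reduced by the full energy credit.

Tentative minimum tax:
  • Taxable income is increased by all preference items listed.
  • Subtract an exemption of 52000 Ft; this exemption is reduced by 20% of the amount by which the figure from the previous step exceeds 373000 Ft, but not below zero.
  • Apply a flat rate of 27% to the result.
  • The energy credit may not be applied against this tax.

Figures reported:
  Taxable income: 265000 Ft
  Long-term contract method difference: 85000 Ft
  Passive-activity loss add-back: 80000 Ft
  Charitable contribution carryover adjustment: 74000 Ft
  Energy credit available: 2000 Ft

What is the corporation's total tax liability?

129114 Ft

Ordinary income tax:
  265000 Ft × 9% = 23850 Ft
  Less energy credit 2000 Ft → 21850 Ft

Tentative minimum tax:
  Adjusted income: 265000 Ft + 85000 Ft + 80000 Ft + 74000 Ft = 504000 Ft
  Exemption: 52000 Ft − 20% × (504000 Ft − 373000 Ft) = 52000 Ft − 26200 Ft = 25800 Ft
  Base: 504000 Ft − 25800 Ft = 478200 Ft
  478200 Ft × 27% = 129114 Ft

129114 Ft > 21850 Ft, so the tentative minimum tax is the binding amount.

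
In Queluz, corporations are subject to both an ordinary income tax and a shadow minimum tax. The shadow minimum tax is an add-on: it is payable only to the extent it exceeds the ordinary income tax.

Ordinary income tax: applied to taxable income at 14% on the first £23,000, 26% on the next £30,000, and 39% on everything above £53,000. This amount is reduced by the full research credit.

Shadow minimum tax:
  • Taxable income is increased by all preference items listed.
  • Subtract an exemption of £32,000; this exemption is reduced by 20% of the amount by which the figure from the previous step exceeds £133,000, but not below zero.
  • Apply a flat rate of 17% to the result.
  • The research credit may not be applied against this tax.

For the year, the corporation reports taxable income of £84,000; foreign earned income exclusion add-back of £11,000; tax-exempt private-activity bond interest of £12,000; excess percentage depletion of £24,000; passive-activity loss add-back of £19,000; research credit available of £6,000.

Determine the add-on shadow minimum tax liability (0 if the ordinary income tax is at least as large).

Shadow minimum tax:
  Adjusted income: £84,000 + £11,000 + £12,000 + £24,000 + £19,000 = £150,000
  Exemption: £32,000 − 20% × (£150,000 − £133,000) = £32,000 − £3,400 = £28,600
  Base: £150,000 − £28,600 = £121,400
  £121,400 × 17% = £20,638

Ordinary income tax:
  £23,000 × 14% = £3,220
  £30,000 × 26% = £7,800
  £31,000 × 39% = £12,090
  → £23,110
  Less research credit £6,000 → £17,110

Excess of shadow minimum tax over ordinary income tax: £20,638 − £17,110 = £3,528.

£3,528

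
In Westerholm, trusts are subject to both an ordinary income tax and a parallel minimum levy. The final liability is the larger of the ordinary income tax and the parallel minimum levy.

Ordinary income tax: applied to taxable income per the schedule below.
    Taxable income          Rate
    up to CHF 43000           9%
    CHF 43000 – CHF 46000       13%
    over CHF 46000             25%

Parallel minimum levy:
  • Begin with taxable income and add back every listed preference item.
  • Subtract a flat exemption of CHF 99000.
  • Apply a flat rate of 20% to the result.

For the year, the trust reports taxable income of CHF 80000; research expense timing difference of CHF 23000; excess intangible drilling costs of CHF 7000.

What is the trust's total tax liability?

CHF 12760

Ordinary income tax:
  CHF 43000 × 9% = CHF 3870
  CHF 3000 × 13% = CHF 390
  CHF 34000 × 25% = CHF 8500
  → CHF 12760

Parallel minimum levy:
  Adjusted income: CHF 80000 + CHF 23000 + CHF 7000 = CHF 110000
  Less exemption CHF 99000 → base CHF 11000
  CHF 11000 × 20% = CHF 2200

CHF 12760 > CHF 2200, so the ordinary income tax governs.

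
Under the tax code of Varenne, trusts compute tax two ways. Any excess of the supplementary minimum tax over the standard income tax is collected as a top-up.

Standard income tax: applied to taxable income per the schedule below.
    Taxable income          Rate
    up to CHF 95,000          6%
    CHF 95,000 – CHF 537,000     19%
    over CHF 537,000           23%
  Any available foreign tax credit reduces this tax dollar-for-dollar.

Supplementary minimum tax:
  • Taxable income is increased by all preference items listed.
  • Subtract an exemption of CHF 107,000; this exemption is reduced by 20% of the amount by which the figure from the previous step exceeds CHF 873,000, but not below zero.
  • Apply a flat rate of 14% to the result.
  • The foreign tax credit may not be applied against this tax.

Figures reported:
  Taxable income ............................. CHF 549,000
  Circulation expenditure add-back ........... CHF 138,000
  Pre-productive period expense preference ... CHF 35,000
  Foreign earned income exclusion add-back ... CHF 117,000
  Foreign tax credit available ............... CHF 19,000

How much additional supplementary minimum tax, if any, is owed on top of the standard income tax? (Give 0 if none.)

CHF 29,040

Standard income tax:
  CHF 95,000 × 6% = CHF 5,700
  CHF 442,000 × 19% = CHF 83,980
  CHF 12,000 × 23% = CHF 2,760
  → CHF 92,440
  Less foreign tax credit CHF 19,000 → CHF 73,440

Supplementary minimum tax:
  Adjusted income: CHF 549,000 + CHF 138,000 + CHF 35,000 + CHF 117,000 = CHF 839,000
  Exemption: CHF 839,000 ≤ CHF 873,000, so full CHF 107,000 applies
  Base: CHF 839,000 − CHF 107,000 = CHF 732,000
  CHF 732,000 × 14% = CHF 102,480

Excess of supplementary minimum tax over standard income tax: CHF 102,480 − CHF 73,440 = CHF 29,040.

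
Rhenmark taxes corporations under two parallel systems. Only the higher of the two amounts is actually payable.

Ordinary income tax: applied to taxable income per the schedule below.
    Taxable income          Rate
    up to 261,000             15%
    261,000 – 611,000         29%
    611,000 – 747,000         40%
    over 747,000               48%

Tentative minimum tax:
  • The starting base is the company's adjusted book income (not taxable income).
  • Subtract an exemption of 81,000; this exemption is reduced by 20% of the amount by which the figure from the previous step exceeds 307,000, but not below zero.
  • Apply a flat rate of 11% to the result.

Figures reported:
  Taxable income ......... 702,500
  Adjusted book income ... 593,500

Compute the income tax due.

177,250

Tentative minimum tax:
  Base (adjusted book income): 593,500
  Exemption: 81,000 − 20% × (593,500 − 307,000) = 81,000 − 57,300 = 23,700
  Base: 593,500 − 23,700 = 569,800
  569,800 × 11% = 62,678

Ordinary income tax:
  261,000 × 15% = 39,150
  350,000 × 29% = 101,500
  91,500 × 40% = 36,600
  → 177,250

177,250 > 62,678, so the ordinary income tax governs.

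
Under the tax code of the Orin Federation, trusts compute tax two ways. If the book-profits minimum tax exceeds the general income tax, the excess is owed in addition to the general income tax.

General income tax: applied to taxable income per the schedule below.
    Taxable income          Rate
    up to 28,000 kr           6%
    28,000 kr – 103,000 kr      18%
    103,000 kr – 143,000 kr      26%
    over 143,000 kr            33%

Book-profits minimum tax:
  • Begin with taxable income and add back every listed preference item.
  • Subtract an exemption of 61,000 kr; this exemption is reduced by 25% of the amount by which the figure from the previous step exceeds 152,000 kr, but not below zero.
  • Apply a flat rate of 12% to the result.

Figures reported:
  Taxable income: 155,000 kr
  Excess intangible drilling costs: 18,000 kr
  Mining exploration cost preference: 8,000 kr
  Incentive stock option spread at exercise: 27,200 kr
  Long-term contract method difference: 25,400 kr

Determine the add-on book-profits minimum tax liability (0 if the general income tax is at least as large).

0 kr

Book-profits minimum tax:
  Adjusted income: 155,000 kr + 18,000 kr + 8,000 kr + 27,200 kr + 25,400 kr = 233,600 kr
  Exemption: 61,000 kr − 25% × (233,600 kr − 152,000 kr) = 61,000 kr − 20,400 kr = 40,600 kr
  Base: 233,600 kr − 40,600 kr = 193,000 kr
  193,000 kr × 12% = 23,160 kr

General income tax:
  28,000 kr × 6% = 1,680 kr
  75,000 kr × 18% = 13,500 kr
  40,000 kr × 26% = 10,400 kr
  12,000 kr × 33% = 3,960 kr
  → 29,540 kr

23,160 kr ≤ 29,540 kr, so no add-on is due.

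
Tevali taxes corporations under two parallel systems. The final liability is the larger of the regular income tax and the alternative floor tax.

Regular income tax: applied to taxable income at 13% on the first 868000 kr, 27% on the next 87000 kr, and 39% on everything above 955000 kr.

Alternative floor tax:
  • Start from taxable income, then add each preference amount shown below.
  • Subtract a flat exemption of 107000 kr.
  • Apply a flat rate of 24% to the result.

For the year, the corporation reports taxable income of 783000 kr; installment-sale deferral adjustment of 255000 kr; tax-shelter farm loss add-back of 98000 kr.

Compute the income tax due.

Regular income tax:
  783000 kr × 13% = 101790 kr

Alternative floor tax:
  Adjusted income: 783000 kr + 255000 kr + 98000 kr = 1136000 kr
  Less exemption 107000 kr → base 1029000 kr
  1029000 kr × 24% = 246960 kr

246960 kr > 101790 kr, so the alternative floor tax is the binding amount.

246960 kr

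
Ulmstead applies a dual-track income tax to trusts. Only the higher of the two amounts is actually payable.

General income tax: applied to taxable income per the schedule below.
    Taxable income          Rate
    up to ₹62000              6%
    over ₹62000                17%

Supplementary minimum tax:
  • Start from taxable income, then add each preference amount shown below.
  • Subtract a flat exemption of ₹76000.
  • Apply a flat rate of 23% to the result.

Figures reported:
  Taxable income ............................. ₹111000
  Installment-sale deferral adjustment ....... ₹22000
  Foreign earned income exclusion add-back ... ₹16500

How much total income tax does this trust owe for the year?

₹16905

General income tax:
  ₹62000 × 6% = ₹3720
  ₹49000 × 17% = ₹8330
  → ₹12050

Supplementary minimum tax:
  Adjusted income: ₹111000 + ₹22000 + ₹16500 = ₹149500
  Less exemption ₹76000 → base ₹73500
  ₹73500 × 23% = ₹16905

₹16905 > ₹12050, so the supplementary minimum tax is the binding amount.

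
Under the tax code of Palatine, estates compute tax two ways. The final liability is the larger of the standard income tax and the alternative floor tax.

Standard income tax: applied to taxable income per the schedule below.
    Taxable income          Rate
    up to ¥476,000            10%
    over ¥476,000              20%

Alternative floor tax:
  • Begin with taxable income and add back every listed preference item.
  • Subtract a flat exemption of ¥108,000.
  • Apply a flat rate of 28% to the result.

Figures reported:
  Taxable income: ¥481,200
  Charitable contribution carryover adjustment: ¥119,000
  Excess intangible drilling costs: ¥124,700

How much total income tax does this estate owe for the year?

Alternative floor tax:
  Adjusted income: ¥481,200 + ¥119,000 + ¥124,700 = ¥724,900
  Less exemption ¥108,000 → base ¥616,900
  ¥616,900 × 28% = ¥172,732

Standard income tax:
  ¥476,000 × 10% = ¥47,600
  ¥5,200 × 20% = ¥1,040
  → ¥48,640

¥172,732 > ¥48,640, so the alternative floor tax is the binding amount.

¥172,732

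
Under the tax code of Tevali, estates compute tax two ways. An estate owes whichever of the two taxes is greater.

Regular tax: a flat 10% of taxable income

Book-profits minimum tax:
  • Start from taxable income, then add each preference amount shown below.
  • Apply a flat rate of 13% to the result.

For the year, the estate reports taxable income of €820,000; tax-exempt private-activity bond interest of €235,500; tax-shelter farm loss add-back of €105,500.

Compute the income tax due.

Book-profits minimum tax:
  Adjusted income: €820,000 + €235,500 + €105,500 = €1,161,000
  €1,161,000 × 13% = €150,930

Regular tax:
  €820,000 × 10% = €82,000

€150,930 > €82,000, so the book-profits minimum tax is the binding amount.

€150,930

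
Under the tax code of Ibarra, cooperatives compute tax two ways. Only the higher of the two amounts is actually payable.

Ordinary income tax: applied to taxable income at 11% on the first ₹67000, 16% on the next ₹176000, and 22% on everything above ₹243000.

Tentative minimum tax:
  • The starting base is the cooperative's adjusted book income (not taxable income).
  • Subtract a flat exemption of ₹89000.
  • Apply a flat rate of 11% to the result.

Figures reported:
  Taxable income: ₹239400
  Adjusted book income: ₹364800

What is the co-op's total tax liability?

Tentative minimum tax:
  Base (adjusted book income): ₹364800
  Less exemption ₹89000 → base ₹275800
  ₹275800 × 11% = ₹30338

Ordinary income tax:
  ₹67000 × 11% = ₹7370
  ₹172400 × 16% = ₹27584
  → ₹34954

₹34954 > ₹30338, so the ordinary income tax governs.

₹34954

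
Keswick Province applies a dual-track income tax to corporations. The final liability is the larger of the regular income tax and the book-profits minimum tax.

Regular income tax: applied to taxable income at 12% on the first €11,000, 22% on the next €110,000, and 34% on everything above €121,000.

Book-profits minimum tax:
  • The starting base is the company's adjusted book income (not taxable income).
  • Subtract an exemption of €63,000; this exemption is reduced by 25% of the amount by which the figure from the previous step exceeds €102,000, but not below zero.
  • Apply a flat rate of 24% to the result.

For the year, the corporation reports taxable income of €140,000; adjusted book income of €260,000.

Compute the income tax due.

€56,760

Regular income tax:
  €11,000 × 12% = €1,320
  €110,000 × 22% = €24,200
  €19,000 × 34% = €6,460
  → €31,980

Book-profits minimum tax:
  Base (adjusted book income): €260,000
  Exemption: €63,000 − 25% × (€260,000 − €102,000) = €63,000 − €39,500 = €23,500
  Base: €260,000 − €23,500 = €236,500
  €236,500 × 24% = €56,760

€56,760 > €31,980, so the book-profits minimum tax is the binding amount.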